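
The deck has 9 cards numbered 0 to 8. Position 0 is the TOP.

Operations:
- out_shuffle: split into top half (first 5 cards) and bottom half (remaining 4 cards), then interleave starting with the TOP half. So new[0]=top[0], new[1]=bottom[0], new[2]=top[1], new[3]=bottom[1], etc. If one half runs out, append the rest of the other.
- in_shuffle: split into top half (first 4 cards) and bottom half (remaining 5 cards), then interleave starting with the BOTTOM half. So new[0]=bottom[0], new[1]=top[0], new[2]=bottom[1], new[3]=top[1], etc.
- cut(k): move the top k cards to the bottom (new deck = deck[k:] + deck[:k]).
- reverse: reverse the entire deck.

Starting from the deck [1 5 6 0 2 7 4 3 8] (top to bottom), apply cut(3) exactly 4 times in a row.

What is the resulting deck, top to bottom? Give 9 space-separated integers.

Answer: 0 2 7 4 3 8 1 5 6

Derivation:
After op 1 (cut(3)): [0 2 7 4 3 8 1 5 6]
After op 2 (cut(3)): [4 3 8 1 5 6 0 2 7]
After op 3 (cut(3)): [1 5 6 0 2 7 4 3 8]
After op 4 (cut(3)): [0 2 7 4 3 8 1 5 6]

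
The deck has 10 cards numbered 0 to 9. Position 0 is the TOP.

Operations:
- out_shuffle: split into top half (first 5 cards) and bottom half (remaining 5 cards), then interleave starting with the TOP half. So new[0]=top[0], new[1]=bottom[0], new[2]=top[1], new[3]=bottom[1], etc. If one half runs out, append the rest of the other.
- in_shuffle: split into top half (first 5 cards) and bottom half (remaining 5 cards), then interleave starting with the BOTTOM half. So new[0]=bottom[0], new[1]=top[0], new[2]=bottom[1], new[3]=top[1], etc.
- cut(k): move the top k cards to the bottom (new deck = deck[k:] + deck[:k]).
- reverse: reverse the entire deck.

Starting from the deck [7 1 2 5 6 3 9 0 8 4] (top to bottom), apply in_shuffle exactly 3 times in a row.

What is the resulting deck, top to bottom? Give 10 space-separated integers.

After op 1 (in_shuffle): [3 7 9 1 0 2 8 5 4 6]
After op 2 (in_shuffle): [2 3 8 7 5 9 4 1 6 0]
After op 3 (in_shuffle): [9 2 4 3 1 8 6 7 0 5]

Answer: 9 2 4 3 1 8 6 7 0 5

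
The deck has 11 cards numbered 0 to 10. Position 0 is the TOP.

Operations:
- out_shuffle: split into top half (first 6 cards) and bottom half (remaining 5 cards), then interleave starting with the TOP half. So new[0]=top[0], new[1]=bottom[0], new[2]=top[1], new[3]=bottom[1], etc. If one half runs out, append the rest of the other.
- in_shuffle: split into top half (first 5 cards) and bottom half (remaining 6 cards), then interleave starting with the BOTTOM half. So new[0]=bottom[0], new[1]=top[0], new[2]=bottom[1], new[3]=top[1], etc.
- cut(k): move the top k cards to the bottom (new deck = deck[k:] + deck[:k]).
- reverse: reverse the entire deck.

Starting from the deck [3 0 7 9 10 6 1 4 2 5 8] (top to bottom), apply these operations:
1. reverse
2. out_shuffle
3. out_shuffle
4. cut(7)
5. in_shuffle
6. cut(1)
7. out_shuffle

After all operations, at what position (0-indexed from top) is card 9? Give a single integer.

After op 1 (reverse): [8 5 2 4 1 6 10 9 7 0 3]
After op 2 (out_shuffle): [8 10 5 9 2 7 4 0 1 3 6]
After op 3 (out_shuffle): [8 4 10 0 5 1 9 3 2 6 7]
After op 4 (cut(7)): [3 2 6 7 8 4 10 0 5 1 9]
After op 5 (in_shuffle): [4 3 10 2 0 6 5 7 1 8 9]
After op 6 (cut(1)): [3 10 2 0 6 5 7 1 8 9 4]
After op 7 (out_shuffle): [3 7 10 1 2 8 0 9 6 4 5]
Card 9 is at position 7.

Answer: 7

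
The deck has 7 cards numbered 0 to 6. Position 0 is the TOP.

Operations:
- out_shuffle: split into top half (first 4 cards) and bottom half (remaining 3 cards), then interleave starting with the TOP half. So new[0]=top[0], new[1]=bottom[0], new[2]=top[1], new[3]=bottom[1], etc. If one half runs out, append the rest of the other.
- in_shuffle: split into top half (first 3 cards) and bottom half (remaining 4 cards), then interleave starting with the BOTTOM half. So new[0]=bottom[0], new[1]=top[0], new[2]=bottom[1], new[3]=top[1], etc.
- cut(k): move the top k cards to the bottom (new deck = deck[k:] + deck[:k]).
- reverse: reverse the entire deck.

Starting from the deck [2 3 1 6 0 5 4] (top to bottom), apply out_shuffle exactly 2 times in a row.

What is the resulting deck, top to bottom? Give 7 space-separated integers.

After op 1 (out_shuffle): [2 0 3 5 1 4 6]
After op 2 (out_shuffle): [2 1 0 4 3 6 5]

Answer: 2 1 0 4 3 6 5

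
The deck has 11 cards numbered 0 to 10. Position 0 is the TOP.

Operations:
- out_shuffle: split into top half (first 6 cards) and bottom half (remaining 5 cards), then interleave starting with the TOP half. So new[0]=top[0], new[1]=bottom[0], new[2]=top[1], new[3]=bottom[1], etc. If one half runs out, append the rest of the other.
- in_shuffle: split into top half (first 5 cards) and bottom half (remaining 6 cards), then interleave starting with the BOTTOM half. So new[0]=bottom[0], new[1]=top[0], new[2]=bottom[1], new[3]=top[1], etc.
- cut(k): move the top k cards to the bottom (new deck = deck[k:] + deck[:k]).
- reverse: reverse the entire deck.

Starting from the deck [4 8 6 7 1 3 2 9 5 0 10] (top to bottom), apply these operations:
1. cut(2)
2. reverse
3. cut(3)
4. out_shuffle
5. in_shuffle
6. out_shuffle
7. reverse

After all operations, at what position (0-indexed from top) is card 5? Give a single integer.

After op 1 (cut(2)): [6 7 1 3 2 9 5 0 10 4 8]
After op 2 (reverse): [8 4 10 0 5 9 2 3 1 7 6]
After op 3 (cut(3)): [0 5 9 2 3 1 7 6 8 4 10]
After op 4 (out_shuffle): [0 7 5 6 9 8 2 4 3 10 1]
After op 5 (in_shuffle): [8 0 2 7 4 5 3 6 10 9 1]
After op 6 (out_shuffle): [8 3 0 6 2 10 7 9 4 1 5]
After op 7 (reverse): [5 1 4 9 7 10 2 6 0 3 8]
Card 5 is at position 0.

Answer: 0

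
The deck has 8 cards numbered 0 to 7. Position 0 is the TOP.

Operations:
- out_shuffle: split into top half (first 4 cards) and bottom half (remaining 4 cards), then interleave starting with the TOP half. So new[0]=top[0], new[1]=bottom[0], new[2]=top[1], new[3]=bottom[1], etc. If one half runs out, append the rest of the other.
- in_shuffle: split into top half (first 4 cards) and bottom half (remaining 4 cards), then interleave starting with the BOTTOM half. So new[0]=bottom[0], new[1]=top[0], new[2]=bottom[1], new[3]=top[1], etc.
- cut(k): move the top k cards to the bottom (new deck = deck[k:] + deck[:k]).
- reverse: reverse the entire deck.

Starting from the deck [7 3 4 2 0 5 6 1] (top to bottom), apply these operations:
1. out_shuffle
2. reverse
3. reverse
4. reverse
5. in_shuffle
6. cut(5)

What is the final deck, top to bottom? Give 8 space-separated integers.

Answer: 6 7 4 5 1 3 2 0

Derivation:
After op 1 (out_shuffle): [7 0 3 5 4 6 2 1]
After op 2 (reverse): [1 2 6 4 5 3 0 7]
After op 3 (reverse): [7 0 3 5 4 6 2 1]
After op 4 (reverse): [1 2 6 4 5 3 0 7]
After op 5 (in_shuffle): [5 1 3 2 0 6 7 4]
After op 6 (cut(5)): [6 7 4 5 1 3 2 0]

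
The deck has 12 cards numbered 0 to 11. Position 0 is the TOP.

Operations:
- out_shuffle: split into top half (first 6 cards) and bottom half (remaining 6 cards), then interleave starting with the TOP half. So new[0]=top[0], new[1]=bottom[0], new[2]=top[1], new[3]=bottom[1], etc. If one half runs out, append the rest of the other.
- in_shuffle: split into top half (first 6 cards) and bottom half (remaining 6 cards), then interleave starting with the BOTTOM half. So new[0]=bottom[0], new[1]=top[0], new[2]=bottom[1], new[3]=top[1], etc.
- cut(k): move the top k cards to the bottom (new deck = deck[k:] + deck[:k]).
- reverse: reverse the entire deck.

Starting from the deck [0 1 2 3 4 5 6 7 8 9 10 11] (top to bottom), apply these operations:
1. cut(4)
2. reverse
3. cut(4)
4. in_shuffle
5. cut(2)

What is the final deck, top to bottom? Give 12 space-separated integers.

After op 1 (cut(4)): [4 5 6 7 8 9 10 11 0 1 2 3]
After op 2 (reverse): [3 2 1 0 11 10 9 8 7 6 5 4]
After op 3 (cut(4)): [11 10 9 8 7 6 5 4 3 2 1 0]
After op 4 (in_shuffle): [5 11 4 10 3 9 2 8 1 7 0 6]
After op 5 (cut(2)): [4 10 3 9 2 8 1 7 0 6 5 11]

Answer: 4 10 3 9 2 8 1 7 0 6 5 11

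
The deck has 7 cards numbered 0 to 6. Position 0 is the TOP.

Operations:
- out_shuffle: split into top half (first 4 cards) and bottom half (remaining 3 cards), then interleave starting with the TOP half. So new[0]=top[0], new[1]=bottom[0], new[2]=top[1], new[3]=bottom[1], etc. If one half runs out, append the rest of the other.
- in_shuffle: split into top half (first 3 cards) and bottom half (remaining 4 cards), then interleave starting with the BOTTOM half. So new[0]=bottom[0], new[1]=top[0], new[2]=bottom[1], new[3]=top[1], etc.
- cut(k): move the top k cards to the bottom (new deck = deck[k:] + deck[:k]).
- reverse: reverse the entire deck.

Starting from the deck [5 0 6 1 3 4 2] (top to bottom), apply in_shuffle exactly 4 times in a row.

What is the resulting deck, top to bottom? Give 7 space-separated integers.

Answer: 1 5 3 0 4 6 2

Derivation:
After op 1 (in_shuffle): [1 5 3 0 4 6 2]
After op 2 (in_shuffle): [0 1 4 5 6 3 2]
After op 3 (in_shuffle): [5 0 6 1 3 4 2]
After op 4 (in_shuffle): [1 5 3 0 4 6 2]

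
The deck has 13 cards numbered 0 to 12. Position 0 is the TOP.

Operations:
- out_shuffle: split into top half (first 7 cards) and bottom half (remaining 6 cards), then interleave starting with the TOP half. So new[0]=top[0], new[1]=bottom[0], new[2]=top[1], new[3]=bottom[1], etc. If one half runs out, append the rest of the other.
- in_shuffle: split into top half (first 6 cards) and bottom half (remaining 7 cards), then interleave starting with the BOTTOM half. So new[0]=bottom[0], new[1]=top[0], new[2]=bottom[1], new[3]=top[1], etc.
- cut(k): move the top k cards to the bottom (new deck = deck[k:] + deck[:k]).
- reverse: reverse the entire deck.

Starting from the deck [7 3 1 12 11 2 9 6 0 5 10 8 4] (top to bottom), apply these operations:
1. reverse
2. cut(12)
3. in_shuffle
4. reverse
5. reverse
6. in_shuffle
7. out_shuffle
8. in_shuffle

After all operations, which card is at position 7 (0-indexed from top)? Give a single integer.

Answer: 1

Derivation:
After op 1 (reverse): [4 8 10 5 0 6 9 2 11 12 1 3 7]
After op 2 (cut(12)): [7 4 8 10 5 0 6 9 2 11 12 1 3]
After op 3 (in_shuffle): [6 7 9 4 2 8 11 10 12 5 1 0 3]
After op 4 (reverse): [3 0 1 5 12 10 11 8 2 4 9 7 6]
After op 5 (reverse): [6 7 9 4 2 8 11 10 12 5 1 0 3]
After op 6 (in_shuffle): [11 6 10 7 12 9 5 4 1 2 0 8 3]
After op 7 (out_shuffle): [11 4 6 1 10 2 7 0 12 8 9 3 5]
After op 8 (in_shuffle): [7 11 0 4 12 6 8 1 9 10 3 2 5]
Position 7: card 1.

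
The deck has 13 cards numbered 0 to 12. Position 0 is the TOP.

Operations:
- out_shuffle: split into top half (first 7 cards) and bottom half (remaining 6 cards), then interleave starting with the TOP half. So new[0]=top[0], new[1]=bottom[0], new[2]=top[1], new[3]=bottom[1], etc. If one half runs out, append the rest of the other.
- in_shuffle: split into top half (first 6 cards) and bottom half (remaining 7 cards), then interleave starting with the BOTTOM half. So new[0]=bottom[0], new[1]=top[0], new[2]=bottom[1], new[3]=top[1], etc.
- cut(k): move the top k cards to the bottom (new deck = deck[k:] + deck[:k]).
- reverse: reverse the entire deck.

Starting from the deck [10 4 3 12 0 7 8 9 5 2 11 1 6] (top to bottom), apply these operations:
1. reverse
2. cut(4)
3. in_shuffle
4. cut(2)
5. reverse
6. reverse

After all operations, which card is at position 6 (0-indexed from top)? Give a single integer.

After op 1 (reverse): [6 1 11 2 5 9 8 7 0 12 3 4 10]
After op 2 (cut(4)): [5 9 8 7 0 12 3 4 10 6 1 11 2]
After op 3 (in_shuffle): [3 5 4 9 10 8 6 7 1 0 11 12 2]
After op 4 (cut(2)): [4 9 10 8 6 7 1 0 11 12 2 3 5]
After op 5 (reverse): [5 3 2 12 11 0 1 7 6 8 10 9 4]
After op 6 (reverse): [4 9 10 8 6 7 1 0 11 12 2 3 5]
Position 6: card 1.

Answer: 1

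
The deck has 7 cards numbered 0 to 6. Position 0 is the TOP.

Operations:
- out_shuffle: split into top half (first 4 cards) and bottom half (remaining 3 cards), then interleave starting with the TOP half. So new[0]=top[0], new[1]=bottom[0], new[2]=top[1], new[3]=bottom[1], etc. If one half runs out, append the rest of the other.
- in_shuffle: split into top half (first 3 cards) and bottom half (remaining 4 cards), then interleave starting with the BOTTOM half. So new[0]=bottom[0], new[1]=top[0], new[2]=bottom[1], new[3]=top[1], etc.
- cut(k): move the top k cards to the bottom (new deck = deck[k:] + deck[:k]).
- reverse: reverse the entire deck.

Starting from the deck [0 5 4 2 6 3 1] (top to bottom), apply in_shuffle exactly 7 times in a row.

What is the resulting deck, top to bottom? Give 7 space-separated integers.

Answer: 2 0 6 5 3 4 1

Derivation:
After op 1 (in_shuffle): [2 0 6 5 3 4 1]
After op 2 (in_shuffle): [5 2 3 0 4 6 1]
After op 3 (in_shuffle): [0 5 4 2 6 3 1]
After op 4 (in_shuffle): [2 0 6 5 3 4 1]
After op 5 (in_shuffle): [5 2 3 0 4 6 1]
After op 6 (in_shuffle): [0 5 4 2 6 3 1]
After op 7 (in_shuffle): [2 0 6 5 3 4 1]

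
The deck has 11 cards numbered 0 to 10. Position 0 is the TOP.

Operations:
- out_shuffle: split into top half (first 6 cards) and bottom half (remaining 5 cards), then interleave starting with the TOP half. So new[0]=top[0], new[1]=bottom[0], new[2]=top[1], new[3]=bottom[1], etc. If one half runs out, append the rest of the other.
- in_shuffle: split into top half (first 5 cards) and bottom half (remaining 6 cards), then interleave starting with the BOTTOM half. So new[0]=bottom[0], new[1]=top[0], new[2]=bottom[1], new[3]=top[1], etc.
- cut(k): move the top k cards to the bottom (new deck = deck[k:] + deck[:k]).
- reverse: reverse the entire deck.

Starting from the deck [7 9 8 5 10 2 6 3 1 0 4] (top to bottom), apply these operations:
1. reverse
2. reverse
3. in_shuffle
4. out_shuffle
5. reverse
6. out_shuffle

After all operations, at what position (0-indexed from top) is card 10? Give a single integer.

Answer: 6

Derivation:
After op 1 (reverse): [4 0 1 3 6 2 10 5 8 9 7]
After op 2 (reverse): [7 9 8 5 10 2 6 3 1 0 4]
After op 3 (in_shuffle): [2 7 6 9 3 8 1 5 0 10 4]
After op 4 (out_shuffle): [2 1 7 5 6 0 9 10 3 4 8]
After op 5 (reverse): [8 4 3 10 9 0 6 5 7 1 2]
After op 6 (out_shuffle): [8 6 4 5 3 7 10 1 9 2 0]
Card 10 is at position 6.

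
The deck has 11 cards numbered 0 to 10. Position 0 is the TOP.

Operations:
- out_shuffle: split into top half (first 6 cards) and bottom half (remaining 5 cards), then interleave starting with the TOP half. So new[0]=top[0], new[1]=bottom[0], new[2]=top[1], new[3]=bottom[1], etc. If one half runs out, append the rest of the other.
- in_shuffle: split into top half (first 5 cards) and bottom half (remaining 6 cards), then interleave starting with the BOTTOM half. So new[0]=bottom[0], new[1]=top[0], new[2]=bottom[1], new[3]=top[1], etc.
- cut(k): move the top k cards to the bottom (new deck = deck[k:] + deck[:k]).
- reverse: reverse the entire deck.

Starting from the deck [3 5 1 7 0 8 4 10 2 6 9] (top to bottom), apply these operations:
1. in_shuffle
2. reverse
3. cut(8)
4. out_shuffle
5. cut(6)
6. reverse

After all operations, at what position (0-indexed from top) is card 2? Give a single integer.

Answer: 2

Derivation:
After op 1 (in_shuffle): [8 3 4 5 10 1 2 7 6 0 9]
After op 2 (reverse): [9 0 6 7 2 1 10 5 4 3 8]
After op 3 (cut(8)): [4 3 8 9 0 6 7 2 1 10 5]
After op 4 (out_shuffle): [4 7 3 2 8 1 9 10 0 5 6]
After op 5 (cut(6)): [9 10 0 5 6 4 7 3 2 8 1]
After op 6 (reverse): [1 8 2 3 7 4 6 5 0 10 9]
Card 2 is at position 2.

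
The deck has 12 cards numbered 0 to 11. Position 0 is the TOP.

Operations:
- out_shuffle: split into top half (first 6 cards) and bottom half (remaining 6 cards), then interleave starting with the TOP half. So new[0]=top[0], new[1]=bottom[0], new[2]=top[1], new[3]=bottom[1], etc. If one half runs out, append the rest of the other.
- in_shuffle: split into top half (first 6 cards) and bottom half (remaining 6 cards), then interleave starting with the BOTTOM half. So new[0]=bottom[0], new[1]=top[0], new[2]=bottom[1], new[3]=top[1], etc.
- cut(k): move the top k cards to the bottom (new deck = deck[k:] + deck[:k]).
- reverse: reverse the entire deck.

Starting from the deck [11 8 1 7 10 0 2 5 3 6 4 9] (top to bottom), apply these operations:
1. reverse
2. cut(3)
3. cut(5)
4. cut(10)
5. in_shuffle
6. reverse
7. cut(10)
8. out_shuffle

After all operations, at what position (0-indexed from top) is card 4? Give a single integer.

Answer: 11

Derivation:
After op 1 (reverse): [9 4 6 3 5 2 0 10 7 1 8 11]
After op 2 (cut(3)): [3 5 2 0 10 7 1 8 11 9 4 6]
After op 3 (cut(5)): [7 1 8 11 9 4 6 3 5 2 0 10]
After op 4 (cut(10)): [0 10 7 1 8 11 9 4 6 3 5 2]
After op 5 (in_shuffle): [9 0 4 10 6 7 3 1 5 8 2 11]
After op 6 (reverse): [11 2 8 5 1 3 7 6 10 4 0 9]
After op 7 (cut(10)): [0 9 11 2 8 5 1 3 7 6 10 4]
After op 8 (out_shuffle): [0 1 9 3 11 7 2 6 8 10 5 4]
Card 4 is at position 11.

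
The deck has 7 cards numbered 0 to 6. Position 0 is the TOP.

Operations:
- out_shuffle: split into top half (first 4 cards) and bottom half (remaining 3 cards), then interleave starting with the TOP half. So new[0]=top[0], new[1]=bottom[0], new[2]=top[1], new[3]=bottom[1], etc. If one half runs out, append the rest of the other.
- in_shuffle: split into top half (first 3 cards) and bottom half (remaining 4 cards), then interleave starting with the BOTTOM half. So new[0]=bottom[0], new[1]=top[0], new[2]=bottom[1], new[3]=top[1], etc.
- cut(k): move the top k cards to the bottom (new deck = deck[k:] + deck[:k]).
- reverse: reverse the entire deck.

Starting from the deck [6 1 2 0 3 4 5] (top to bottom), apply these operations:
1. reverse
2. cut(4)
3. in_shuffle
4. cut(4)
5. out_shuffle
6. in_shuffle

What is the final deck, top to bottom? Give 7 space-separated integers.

After op 1 (reverse): [5 4 3 0 2 1 6]
After op 2 (cut(4)): [2 1 6 5 4 3 0]
After op 3 (in_shuffle): [5 2 4 1 3 6 0]
After op 4 (cut(4)): [3 6 0 5 2 4 1]
After op 5 (out_shuffle): [3 2 6 4 0 1 5]
After op 6 (in_shuffle): [4 3 0 2 1 6 5]

Answer: 4 3 0 2 1 6 5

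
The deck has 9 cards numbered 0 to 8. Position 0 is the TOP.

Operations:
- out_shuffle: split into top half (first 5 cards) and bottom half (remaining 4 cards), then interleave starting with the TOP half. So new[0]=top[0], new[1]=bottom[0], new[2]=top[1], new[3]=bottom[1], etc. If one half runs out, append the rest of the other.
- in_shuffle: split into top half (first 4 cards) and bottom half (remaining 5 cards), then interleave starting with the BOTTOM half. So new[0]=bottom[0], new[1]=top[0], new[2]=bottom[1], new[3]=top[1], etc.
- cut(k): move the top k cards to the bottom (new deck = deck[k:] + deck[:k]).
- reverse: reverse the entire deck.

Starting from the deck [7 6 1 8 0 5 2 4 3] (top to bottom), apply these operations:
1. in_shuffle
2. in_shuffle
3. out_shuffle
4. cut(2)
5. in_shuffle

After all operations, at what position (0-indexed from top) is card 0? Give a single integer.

Answer: 1

Derivation:
After op 1 (in_shuffle): [0 7 5 6 2 1 4 8 3]
After op 2 (in_shuffle): [2 0 1 7 4 5 8 6 3]
After op 3 (out_shuffle): [2 5 0 8 1 6 7 3 4]
After op 4 (cut(2)): [0 8 1 6 7 3 4 2 5]
After op 5 (in_shuffle): [7 0 3 8 4 1 2 6 5]
Card 0 is at position 1.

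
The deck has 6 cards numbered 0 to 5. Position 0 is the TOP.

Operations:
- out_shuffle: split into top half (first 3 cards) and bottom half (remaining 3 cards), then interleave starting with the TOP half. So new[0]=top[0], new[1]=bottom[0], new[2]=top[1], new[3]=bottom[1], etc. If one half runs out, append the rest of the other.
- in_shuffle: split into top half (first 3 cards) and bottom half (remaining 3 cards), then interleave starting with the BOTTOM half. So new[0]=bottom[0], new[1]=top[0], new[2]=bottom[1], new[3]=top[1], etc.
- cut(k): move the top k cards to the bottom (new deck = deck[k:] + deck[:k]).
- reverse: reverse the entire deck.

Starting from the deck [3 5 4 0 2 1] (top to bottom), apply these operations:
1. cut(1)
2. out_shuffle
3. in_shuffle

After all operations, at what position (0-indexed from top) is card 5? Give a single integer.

Answer: 1

Derivation:
After op 1 (cut(1)): [5 4 0 2 1 3]
After op 2 (out_shuffle): [5 2 4 1 0 3]
After op 3 (in_shuffle): [1 5 0 2 3 4]
Card 5 is at position 1.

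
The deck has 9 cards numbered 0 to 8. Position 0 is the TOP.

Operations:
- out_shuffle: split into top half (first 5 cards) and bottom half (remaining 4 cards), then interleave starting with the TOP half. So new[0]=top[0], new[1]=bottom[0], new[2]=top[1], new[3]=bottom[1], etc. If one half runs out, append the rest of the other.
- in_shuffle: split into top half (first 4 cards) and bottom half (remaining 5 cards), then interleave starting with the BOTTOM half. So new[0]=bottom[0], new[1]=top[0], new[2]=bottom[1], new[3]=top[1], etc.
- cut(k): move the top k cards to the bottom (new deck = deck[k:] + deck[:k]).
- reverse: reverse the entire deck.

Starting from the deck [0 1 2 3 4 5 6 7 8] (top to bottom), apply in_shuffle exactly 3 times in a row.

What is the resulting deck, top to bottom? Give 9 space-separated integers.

Answer: 7 6 5 4 3 2 1 0 8

Derivation:
After op 1 (in_shuffle): [4 0 5 1 6 2 7 3 8]
After op 2 (in_shuffle): [6 4 2 0 7 5 3 1 8]
After op 3 (in_shuffle): [7 6 5 4 3 2 1 0 8]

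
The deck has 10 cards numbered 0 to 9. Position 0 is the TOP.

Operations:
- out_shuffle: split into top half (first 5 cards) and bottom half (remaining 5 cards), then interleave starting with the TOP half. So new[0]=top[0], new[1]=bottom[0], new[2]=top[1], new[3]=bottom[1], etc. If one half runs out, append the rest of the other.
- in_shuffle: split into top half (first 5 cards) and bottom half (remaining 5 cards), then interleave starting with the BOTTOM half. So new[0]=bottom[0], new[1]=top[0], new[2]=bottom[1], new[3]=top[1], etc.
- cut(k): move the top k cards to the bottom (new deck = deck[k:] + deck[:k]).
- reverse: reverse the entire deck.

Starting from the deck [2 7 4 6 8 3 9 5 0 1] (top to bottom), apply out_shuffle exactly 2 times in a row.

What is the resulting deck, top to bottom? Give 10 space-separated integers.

After op 1 (out_shuffle): [2 3 7 9 4 5 6 0 8 1]
After op 2 (out_shuffle): [2 5 3 6 7 0 9 8 4 1]

Answer: 2 5 3 6 7 0 9 8 4 1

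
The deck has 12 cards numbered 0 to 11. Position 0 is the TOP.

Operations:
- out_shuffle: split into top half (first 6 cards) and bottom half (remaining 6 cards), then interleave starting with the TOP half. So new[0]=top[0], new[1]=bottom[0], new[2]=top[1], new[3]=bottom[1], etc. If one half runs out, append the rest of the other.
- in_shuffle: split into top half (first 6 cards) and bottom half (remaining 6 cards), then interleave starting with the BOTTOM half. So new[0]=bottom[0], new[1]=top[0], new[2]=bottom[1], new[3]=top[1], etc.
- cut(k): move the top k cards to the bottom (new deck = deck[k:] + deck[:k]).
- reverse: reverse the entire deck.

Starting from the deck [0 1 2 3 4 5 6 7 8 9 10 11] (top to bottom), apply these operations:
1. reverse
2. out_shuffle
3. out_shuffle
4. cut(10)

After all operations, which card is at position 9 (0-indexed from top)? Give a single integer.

After op 1 (reverse): [11 10 9 8 7 6 5 4 3 2 1 0]
After op 2 (out_shuffle): [11 5 10 4 9 3 8 2 7 1 6 0]
After op 3 (out_shuffle): [11 8 5 2 10 7 4 1 9 6 3 0]
After op 4 (cut(10)): [3 0 11 8 5 2 10 7 4 1 9 6]
Position 9: card 1.

Answer: 1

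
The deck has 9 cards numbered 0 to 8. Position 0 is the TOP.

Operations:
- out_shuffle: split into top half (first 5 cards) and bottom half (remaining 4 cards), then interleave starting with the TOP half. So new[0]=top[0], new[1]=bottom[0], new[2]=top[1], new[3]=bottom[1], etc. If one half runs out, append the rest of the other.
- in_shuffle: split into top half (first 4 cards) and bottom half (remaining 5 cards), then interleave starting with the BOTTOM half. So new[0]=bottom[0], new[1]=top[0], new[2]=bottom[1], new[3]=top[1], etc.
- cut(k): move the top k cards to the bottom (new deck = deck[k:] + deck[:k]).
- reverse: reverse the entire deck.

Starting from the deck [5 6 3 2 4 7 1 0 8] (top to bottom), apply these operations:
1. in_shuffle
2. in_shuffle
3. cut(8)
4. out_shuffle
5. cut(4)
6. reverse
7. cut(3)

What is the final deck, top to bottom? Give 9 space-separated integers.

Answer: 8 5 6 3 2 4 7 1 0

Derivation:
After op 1 (in_shuffle): [4 5 7 6 1 3 0 2 8]
After op 2 (in_shuffle): [1 4 3 5 0 7 2 6 8]
After op 3 (cut(8)): [8 1 4 3 5 0 7 2 6]
After op 4 (out_shuffle): [8 0 1 7 4 2 3 6 5]
After op 5 (cut(4)): [4 2 3 6 5 8 0 1 7]
After op 6 (reverse): [7 1 0 8 5 6 3 2 4]
After op 7 (cut(3)): [8 5 6 3 2 4 7 1 0]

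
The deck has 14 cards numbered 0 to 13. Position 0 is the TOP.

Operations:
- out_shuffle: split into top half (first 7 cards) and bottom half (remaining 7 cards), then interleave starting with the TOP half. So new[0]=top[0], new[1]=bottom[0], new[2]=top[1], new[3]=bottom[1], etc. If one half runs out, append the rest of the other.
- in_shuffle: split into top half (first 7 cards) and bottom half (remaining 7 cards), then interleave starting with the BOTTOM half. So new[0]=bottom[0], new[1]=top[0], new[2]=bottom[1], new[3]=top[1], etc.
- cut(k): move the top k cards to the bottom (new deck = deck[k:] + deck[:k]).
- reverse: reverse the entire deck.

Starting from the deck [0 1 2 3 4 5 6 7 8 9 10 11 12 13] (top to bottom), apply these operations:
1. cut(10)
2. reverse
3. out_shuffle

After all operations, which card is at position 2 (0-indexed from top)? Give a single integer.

After op 1 (cut(10)): [10 11 12 13 0 1 2 3 4 5 6 7 8 9]
After op 2 (reverse): [9 8 7 6 5 4 3 2 1 0 13 12 11 10]
After op 3 (out_shuffle): [9 2 8 1 7 0 6 13 5 12 4 11 3 10]
Position 2: card 8.

Answer: 8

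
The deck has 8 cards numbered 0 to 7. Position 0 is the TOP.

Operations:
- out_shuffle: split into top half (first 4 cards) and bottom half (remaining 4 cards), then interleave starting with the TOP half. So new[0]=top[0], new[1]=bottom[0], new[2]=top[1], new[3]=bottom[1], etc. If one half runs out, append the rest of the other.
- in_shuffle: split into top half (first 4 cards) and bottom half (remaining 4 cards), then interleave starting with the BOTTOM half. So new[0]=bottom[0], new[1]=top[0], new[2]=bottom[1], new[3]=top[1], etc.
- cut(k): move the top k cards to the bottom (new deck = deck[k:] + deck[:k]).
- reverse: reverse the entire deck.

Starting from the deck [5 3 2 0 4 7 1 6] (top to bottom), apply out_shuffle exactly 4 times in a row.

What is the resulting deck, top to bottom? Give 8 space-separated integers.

Answer: 5 4 3 7 2 1 0 6

Derivation:
After op 1 (out_shuffle): [5 4 3 7 2 1 0 6]
After op 2 (out_shuffle): [5 2 4 1 3 0 7 6]
After op 3 (out_shuffle): [5 3 2 0 4 7 1 6]
After op 4 (out_shuffle): [5 4 3 7 2 1 0 6]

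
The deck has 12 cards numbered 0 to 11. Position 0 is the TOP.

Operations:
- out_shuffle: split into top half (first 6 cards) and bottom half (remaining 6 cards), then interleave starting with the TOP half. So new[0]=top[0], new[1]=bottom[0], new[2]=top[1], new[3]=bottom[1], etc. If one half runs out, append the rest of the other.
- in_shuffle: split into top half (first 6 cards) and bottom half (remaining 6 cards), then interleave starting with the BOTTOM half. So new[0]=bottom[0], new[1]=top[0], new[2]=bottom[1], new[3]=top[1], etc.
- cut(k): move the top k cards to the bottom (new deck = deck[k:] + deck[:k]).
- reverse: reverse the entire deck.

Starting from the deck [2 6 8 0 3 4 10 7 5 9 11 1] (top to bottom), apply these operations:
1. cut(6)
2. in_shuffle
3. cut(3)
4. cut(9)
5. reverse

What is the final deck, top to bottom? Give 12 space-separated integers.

Answer: 1 4 11 3 9 0 5 8 7 6 10 2

Derivation:
After op 1 (cut(6)): [10 7 5 9 11 1 2 6 8 0 3 4]
After op 2 (in_shuffle): [2 10 6 7 8 5 0 9 3 11 4 1]
After op 3 (cut(3)): [7 8 5 0 9 3 11 4 1 2 10 6]
After op 4 (cut(9)): [2 10 6 7 8 5 0 9 3 11 4 1]
After op 5 (reverse): [1 4 11 3 9 0 5 8 7 6 10 2]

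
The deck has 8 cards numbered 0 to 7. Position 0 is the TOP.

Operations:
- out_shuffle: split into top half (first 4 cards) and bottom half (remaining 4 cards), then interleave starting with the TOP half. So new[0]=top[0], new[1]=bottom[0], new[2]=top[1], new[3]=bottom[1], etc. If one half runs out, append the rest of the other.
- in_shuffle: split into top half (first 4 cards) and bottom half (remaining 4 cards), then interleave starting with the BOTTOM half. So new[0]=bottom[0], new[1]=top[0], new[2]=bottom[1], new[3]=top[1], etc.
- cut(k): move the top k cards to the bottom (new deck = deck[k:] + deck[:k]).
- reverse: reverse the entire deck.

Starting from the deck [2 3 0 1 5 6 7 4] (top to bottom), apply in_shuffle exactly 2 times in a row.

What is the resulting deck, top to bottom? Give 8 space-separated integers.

After op 1 (in_shuffle): [5 2 6 3 7 0 4 1]
After op 2 (in_shuffle): [7 5 0 2 4 6 1 3]

Answer: 7 5 0 2 4 6 1 3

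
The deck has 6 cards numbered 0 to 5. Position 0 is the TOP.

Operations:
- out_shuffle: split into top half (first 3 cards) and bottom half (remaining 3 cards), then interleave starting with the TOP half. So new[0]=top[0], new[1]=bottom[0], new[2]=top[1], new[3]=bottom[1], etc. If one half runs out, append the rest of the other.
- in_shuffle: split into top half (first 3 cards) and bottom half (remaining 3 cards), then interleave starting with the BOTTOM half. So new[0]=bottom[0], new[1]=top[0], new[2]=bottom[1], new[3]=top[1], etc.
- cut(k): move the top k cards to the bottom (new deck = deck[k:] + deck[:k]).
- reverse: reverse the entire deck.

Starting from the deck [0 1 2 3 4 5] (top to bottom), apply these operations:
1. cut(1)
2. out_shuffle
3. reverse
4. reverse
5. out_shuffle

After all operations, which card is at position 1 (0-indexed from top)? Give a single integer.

After op 1 (cut(1)): [1 2 3 4 5 0]
After op 2 (out_shuffle): [1 4 2 5 3 0]
After op 3 (reverse): [0 3 5 2 4 1]
After op 4 (reverse): [1 4 2 5 3 0]
After op 5 (out_shuffle): [1 5 4 3 2 0]
Position 1: card 5.

Answer: 5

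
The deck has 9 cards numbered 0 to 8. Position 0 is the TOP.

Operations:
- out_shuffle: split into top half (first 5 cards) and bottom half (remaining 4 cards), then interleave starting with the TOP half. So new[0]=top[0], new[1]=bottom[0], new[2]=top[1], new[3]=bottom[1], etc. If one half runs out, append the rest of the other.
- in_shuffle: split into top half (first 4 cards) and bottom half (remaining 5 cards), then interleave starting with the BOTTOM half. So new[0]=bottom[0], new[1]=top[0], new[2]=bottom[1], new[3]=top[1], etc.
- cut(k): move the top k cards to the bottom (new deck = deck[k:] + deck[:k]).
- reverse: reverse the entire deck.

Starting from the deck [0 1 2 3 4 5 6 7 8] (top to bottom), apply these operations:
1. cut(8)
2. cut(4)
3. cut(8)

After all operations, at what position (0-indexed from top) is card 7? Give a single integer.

After op 1 (cut(8)): [8 0 1 2 3 4 5 6 7]
After op 2 (cut(4)): [3 4 5 6 7 8 0 1 2]
After op 3 (cut(8)): [2 3 4 5 6 7 8 0 1]
Card 7 is at position 5.

Answer: 5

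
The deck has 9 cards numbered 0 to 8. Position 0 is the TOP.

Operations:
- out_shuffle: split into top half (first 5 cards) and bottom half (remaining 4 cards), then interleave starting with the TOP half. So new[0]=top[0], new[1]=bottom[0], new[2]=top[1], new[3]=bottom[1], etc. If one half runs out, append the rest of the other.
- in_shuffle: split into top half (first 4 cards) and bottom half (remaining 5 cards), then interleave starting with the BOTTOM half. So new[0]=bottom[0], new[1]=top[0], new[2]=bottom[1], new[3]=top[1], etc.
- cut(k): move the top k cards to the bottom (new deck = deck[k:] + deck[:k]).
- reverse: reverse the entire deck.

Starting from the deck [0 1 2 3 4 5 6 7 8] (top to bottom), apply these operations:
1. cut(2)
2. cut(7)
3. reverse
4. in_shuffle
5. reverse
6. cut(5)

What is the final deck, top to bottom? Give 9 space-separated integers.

After op 1 (cut(2)): [2 3 4 5 6 7 8 0 1]
After op 2 (cut(7)): [0 1 2 3 4 5 6 7 8]
After op 3 (reverse): [8 7 6 5 4 3 2 1 0]
After op 4 (in_shuffle): [4 8 3 7 2 6 1 5 0]
After op 5 (reverse): [0 5 1 6 2 7 3 8 4]
After op 6 (cut(5)): [7 3 8 4 0 5 1 6 2]

Answer: 7 3 8 4 0 5 1 6 2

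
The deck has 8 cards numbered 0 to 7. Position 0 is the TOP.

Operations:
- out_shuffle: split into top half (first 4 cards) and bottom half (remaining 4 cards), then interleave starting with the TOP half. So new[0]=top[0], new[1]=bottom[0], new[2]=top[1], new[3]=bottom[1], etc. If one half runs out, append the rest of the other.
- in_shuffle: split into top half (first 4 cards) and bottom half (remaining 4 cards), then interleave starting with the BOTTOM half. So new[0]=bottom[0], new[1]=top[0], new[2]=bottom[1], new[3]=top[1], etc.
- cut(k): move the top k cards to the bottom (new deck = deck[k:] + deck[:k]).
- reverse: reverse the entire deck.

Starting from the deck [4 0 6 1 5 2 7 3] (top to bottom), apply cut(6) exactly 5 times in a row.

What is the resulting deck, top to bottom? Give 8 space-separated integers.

After op 1 (cut(6)): [7 3 4 0 6 1 5 2]
After op 2 (cut(6)): [5 2 7 3 4 0 6 1]
After op 3 (cut(6)): [6 1 5 2 7 3 4 0]
After op 4 (cut(6)): [4 0 6 1 5 2 7 3]
After op 5 (cut(6)): [7 3 4 0 6 1 5 2]

Answer: 7 3 4 0 6 1 5 2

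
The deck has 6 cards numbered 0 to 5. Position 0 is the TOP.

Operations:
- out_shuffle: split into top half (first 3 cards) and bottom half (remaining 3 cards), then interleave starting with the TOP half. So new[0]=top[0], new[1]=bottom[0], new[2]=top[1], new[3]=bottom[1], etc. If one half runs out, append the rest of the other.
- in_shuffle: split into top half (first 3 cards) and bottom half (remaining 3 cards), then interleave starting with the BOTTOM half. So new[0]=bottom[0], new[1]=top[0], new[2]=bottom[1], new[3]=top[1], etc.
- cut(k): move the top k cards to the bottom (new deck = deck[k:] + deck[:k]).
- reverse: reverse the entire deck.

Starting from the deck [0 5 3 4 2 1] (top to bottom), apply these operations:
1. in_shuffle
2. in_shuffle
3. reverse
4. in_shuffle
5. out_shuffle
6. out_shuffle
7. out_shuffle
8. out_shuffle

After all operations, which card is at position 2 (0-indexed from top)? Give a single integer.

Answer: 4

Derivation:
After op 1 (in_shuffle): [4 0 2 5 1 3]
After op 2 (in_shuffle): [5 4 1 0 3 2]
After op 3 (reverse): [2 3 0 1 4 5]
After op 4 (in_shuffle): [1 2 4 3 5 0]
After op 5 (out_shuffle): [1 3 2 5 4 0]
After op 6 (out_shuffle): [1 5 3 4 2 0]
After op 7 (out_shuffle): [1 4 5 2 3 0]
After op 8 (out_shuffle): [1 2 4 3 5 0]
Position 2: card 4.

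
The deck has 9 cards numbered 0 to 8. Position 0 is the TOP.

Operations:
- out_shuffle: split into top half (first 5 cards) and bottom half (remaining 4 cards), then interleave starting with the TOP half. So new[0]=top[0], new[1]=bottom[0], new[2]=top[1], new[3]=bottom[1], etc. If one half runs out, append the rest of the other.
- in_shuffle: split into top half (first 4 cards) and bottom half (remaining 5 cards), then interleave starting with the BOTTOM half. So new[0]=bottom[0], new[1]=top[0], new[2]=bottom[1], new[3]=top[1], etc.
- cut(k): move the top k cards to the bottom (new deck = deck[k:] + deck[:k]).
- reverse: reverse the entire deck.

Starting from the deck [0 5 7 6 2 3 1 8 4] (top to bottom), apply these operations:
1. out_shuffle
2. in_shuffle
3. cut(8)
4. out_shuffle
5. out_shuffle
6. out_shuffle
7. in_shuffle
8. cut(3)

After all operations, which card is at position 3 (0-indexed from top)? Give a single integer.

Answer: 0

Derivation:
After op 1 (out_shuffle): [0 3 5 1 7 8 6 4 2]
After op 2 (in_shuffle): [7 0 8 3 6 5 4 1 2]
After op 3 (cut(8)): [2 7 0 8 3 6 5 4 1]
After op 4 (out_shuffle): [2 6 7 5 0 4 8 1 3]
After op 5 (out_shuffle): [2 4 6 8 7 1 5 3 0]
After op 6 (out_shuffle): [2 1 4 5 6 3 8 0 7]
After op 7 (in_shuffle): [6 2 3 1 8 4 0 5 7]
After op 8 (cut(3)): [1 8 4 0 5 7 6 2 3]
Position 3: card 0.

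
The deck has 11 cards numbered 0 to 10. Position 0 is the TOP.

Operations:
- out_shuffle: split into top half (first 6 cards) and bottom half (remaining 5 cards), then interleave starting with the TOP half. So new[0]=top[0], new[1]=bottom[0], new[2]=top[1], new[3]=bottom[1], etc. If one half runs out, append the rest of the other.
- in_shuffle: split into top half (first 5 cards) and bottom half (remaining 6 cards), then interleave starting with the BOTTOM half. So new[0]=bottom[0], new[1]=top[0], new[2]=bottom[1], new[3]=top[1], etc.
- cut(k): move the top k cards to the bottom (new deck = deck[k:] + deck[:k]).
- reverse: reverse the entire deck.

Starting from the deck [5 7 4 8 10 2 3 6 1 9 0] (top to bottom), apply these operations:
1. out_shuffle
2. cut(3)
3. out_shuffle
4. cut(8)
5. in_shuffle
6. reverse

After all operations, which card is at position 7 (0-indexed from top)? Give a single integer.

After op 1 (out_shuffle): [5 3 7 6 4 1 8 9 10 0 2]
After op 2 (cut(3)): [6 4 1 8 9 10 0 2 5 3 7]
After op 3 (out_shuffle): [6 0 4 2 1 5 8 3 9 7 10]
After op 4 (cut(8)): [9 7 10 6 0 4 2 1 5 8 3]
After op 5 (in_shuffle): [4 9 2 7 1 10 5 6 8 0 3]
After op 6 (reverse): [3 0 8 6 5 10 1 7 2 9 4]
Position 7: card 7.

Answer: 7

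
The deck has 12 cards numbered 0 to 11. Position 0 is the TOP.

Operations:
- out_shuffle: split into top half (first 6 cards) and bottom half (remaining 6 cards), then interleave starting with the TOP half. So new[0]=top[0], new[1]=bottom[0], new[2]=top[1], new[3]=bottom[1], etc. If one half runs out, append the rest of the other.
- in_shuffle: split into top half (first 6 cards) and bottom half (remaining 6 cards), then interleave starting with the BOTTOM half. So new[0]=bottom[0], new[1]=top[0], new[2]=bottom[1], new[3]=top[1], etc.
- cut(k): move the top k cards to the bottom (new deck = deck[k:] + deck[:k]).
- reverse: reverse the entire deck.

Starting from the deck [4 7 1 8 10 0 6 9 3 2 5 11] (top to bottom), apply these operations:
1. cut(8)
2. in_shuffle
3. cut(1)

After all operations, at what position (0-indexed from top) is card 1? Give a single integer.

Answer: 11

Derivation:
After op 1 (cut(8)): [3 2 5 11 4 7 1 8 10 0 6 9]
After op 2 (in_shuffle): [1 3 8 2 10 5 0 11 6 4 9 7]
After op 3 (cut(1)): [3 8 2 10 5 0 11 6 4 9 7 1]
Card 1 is at position 11.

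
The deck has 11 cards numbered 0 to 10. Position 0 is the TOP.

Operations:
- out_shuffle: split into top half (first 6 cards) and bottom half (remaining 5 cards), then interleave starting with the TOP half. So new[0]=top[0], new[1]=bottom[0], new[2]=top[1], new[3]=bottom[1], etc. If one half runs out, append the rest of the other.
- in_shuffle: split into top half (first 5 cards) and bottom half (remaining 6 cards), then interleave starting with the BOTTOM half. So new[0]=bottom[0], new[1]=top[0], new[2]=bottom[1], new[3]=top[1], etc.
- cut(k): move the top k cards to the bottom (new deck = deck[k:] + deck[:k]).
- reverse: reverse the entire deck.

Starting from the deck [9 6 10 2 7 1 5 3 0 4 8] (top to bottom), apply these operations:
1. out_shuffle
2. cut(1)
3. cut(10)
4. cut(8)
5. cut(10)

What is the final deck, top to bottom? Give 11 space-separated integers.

After op 1 (out_shuffle): [9 5 6 3 10 0 2 4 7 8 1]
After op 2 (cut(1)): [5 6 3 10 0 2 4 7 8 1 9]
After op 3 (cut(10)): [9 5 6 3 10 0 2 4 7 8 1]
After op 4 (cut(8)): [7 8 1 9 5 6 3 10 0 2 4]
After op 5 (cut(10)): [4 7 8 1 9 5 6 3 10 0 2]

Answer: 4 7 8 1 9 5 6 3 10 0 2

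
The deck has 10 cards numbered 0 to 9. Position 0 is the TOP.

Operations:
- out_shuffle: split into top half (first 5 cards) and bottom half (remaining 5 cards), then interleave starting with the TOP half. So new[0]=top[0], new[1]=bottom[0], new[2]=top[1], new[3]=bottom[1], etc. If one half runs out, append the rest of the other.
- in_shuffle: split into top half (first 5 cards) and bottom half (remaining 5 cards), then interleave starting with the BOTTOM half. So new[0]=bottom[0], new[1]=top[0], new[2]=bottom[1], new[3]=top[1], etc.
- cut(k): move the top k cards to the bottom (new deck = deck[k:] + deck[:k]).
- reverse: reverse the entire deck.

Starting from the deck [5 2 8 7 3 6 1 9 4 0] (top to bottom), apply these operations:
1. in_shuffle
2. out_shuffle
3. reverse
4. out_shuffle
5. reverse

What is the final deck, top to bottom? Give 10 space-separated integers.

After op 1 (in_shuffle): [6 5 1 2 9 8 4 7 0 3]
After op 2 (out_shuffle): [6 8 5 4 1 7 2 0 9 3]
After op 3 (reverse): [3 9 0 2 7 1 4 5 8 6]
After op 4 (out_shuffle): [3 1 9 4 0 5 2 8 7 6]
After op 5 (reverse): [6 7 8 2 5 0 4 9 1 3]

Answer: 6 7 8 2 5 0 4 9 1 3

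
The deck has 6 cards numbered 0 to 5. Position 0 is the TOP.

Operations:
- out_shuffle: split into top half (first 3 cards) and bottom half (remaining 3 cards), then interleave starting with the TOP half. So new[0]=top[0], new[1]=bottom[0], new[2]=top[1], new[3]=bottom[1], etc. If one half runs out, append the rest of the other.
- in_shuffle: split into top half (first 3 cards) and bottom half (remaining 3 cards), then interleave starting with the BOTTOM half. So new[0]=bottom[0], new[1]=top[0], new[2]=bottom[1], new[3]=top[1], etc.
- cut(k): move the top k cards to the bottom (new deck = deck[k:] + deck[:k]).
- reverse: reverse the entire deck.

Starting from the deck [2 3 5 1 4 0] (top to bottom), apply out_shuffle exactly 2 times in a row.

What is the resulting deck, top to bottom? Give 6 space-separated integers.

After op 1 (out_shuffle): [2 1 3 4 5 0]
After op 2 (out_shuffle): [2 4 1 5 3 0]

Answer: 2 4 1 5 3 0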